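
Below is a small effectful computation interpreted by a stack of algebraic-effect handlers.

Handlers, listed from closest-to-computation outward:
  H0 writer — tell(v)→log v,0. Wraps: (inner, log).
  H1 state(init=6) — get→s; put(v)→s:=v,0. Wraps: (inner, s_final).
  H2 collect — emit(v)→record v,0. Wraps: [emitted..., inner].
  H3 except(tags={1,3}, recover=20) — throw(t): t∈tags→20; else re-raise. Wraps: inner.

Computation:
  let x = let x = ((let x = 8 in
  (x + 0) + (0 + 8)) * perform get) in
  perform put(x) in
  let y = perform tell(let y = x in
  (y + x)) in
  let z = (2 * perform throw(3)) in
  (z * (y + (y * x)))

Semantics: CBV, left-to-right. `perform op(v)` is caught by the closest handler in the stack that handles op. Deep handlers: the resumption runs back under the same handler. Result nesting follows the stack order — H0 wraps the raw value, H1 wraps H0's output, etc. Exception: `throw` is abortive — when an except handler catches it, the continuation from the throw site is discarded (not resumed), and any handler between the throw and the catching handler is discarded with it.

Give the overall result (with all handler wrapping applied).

Answer: 20

Step-by-step:
get @ H1 ⇒ 6
put(96) @ H1 ⇒ s:=96
tell(0) @ H0 ⇒ log+=0
throw(3) @ H3 caught ⇒ 20
= 20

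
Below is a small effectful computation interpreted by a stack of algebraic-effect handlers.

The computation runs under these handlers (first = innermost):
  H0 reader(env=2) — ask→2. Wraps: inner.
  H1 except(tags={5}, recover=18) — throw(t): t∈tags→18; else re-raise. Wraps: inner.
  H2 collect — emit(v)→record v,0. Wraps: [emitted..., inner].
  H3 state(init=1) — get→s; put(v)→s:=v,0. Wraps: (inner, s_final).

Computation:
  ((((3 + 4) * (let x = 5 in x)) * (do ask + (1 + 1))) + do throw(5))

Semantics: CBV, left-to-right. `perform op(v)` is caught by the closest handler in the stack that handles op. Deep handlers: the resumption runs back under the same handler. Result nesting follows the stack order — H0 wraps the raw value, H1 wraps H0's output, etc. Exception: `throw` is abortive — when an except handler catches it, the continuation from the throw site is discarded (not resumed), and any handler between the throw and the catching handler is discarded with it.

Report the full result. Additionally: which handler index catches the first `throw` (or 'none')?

Step-by-step:
ask @ H0 ⇒ 2
throw(5) @ H1 caught ⇒ 18
H2 returns [18]
H3 returns ([18], 1)
= ([18], 1)

Answer: ([18], 1) ; first throw caught by: H1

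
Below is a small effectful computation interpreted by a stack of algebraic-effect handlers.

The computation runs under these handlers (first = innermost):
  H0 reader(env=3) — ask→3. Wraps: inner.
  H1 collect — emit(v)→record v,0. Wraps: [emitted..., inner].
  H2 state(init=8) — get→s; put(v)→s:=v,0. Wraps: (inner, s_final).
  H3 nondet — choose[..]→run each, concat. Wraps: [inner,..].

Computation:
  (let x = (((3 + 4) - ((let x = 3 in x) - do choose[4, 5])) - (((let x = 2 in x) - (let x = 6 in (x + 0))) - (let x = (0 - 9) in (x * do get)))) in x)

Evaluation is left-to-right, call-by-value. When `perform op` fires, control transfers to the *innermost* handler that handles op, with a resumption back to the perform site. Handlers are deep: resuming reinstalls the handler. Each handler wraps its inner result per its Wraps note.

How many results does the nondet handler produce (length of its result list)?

Step-by-step:
choose[4, 5] @ H3
  branch[0] choose=4:
    get @ H2 ⇒ 8
    H0 returns -60
    H1 returns [-60]
    H2 returns ([-60], 8)
    H3 returns [([-60], 8)]
  branch[1] choose=5:
    get @ H2 ⇒ 8
    H0 returns -59
    H1 returns [-59]
    H2 returns ([-59], 8)
    H3 returns [([-59], 8)]
= [([-60], 8), ([-59], 8)]

Answer: 2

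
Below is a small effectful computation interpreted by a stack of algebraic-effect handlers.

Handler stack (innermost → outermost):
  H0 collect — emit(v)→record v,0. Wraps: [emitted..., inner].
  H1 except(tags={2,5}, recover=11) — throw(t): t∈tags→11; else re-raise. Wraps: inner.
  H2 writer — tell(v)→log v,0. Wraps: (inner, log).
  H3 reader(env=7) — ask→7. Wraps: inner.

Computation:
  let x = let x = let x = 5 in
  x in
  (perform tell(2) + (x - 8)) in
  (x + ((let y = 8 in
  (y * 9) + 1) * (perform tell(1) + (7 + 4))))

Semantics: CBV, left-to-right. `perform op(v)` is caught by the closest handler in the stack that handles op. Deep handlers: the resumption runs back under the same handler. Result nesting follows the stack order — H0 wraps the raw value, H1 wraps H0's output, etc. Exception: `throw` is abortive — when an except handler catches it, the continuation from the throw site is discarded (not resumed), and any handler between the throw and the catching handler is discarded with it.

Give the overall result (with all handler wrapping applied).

Evaluation trace:
tell(2) @ H2 ⇒ log+=2
tell(1) @ H2 ⇒ log+=1
H0 returns [800]
H1 returns [800]
H2 returns ([800], (2, 1))
H3 returns ([800], (2, 1))
= ([800], (2, 1))

Answer: ([800], (2, 1))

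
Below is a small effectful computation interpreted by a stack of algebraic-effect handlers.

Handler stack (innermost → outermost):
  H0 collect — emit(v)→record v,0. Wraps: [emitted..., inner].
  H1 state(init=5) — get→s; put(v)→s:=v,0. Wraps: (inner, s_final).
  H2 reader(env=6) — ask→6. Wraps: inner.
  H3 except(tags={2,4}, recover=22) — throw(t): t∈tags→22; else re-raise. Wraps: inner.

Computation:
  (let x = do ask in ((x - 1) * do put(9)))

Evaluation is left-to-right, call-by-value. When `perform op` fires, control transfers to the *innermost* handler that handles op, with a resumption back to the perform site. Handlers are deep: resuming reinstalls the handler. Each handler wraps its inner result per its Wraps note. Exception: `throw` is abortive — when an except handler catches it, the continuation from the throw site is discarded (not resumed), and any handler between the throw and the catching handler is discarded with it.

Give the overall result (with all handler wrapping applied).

Step-by-step:
ask @ H2 ⇒ 6
put(9) @ H1 ⇒ s:=9
H0 returns [0]
H1 returns ([0], 9)
H2 returns ([0], 9)
H3 returns ([0], 9)
= ([0], 9)

Answer: ([0], 9)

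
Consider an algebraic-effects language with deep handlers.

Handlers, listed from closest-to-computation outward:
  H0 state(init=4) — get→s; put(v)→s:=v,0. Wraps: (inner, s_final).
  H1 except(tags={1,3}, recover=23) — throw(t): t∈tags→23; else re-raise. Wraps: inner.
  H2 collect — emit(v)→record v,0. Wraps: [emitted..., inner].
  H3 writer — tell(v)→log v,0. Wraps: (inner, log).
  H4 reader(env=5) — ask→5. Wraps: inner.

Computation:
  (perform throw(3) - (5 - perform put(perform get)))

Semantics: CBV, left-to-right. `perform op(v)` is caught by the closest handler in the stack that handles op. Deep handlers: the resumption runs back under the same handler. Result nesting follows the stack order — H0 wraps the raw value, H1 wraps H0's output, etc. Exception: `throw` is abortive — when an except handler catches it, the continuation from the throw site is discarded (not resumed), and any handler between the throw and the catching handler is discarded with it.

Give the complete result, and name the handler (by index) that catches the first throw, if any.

Answer: ([23], ()) ; first throw caught by: H1

Step-by-step:
throw(3) @ H1 caught ⇒ 23
H2 returns [23]
H3 returns ([23], ())
H4 returns ([23], ())
= ([23], ())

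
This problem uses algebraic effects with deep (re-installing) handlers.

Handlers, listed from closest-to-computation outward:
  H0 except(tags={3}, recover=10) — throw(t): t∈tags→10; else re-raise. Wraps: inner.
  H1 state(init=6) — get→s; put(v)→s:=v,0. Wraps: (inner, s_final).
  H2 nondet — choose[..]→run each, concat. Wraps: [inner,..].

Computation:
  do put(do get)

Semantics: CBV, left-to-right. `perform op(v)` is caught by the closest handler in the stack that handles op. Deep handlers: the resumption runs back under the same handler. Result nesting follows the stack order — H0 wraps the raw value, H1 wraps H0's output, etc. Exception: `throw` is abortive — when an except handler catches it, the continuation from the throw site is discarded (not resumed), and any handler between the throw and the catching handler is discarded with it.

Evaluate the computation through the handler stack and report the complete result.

Answer: [(0, 6)]

Working:
get @ H1 ⇒ 6
put(6) @ H1 ⇒ s:=6
H0 returns 0
H1 returns (0, 6)
H2 returns [(0, 6)]
= [(0, 6)]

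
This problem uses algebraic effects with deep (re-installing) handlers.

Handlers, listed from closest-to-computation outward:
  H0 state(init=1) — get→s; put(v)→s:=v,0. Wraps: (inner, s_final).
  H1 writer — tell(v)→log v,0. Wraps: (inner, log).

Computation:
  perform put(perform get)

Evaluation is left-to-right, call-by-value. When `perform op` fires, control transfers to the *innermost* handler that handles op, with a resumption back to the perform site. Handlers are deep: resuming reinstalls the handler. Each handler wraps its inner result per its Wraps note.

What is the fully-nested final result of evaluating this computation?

Answer: ((0, 1), ())

Step-by-step:
get @ H0 ⇒ 1
put(1) @ H0 ⇒ s:=1
H0 returns (0, 1)
H1 returns ((0, 1), ())
= ((0, 1), ())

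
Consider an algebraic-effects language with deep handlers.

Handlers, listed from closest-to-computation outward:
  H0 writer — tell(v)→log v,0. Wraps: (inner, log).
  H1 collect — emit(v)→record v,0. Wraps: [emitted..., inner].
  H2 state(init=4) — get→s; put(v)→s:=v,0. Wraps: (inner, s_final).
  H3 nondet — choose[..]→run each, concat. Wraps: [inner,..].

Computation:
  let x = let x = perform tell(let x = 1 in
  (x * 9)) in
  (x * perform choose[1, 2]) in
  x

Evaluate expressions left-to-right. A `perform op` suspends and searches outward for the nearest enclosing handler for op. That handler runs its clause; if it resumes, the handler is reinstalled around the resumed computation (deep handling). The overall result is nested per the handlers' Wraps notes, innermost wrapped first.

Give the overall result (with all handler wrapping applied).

Answer: [([(0, (9))], 4), ([(0, (9))], 4)]

Step-by-step:
tell(9) @ H0 ⇒ log+=9
choose[1, 2] @ H3
  branch[0] choose=1:
    H0 returns (0, (9))
    H1 returns [(0, (9))]
    H2 returns ([(0, (9))], 4)
    H3 returns [([(0, (9))], 4)]
  branch[1] choose=2:
    H0 returns (0, (9))
    H1 returns [(0, (9))]
    H2 returns ([(0, (9))], 4)
    H3 returns [([(0, (9))], 4)]
= [([(0, (9))], 4), ([(0, (9))], 4)]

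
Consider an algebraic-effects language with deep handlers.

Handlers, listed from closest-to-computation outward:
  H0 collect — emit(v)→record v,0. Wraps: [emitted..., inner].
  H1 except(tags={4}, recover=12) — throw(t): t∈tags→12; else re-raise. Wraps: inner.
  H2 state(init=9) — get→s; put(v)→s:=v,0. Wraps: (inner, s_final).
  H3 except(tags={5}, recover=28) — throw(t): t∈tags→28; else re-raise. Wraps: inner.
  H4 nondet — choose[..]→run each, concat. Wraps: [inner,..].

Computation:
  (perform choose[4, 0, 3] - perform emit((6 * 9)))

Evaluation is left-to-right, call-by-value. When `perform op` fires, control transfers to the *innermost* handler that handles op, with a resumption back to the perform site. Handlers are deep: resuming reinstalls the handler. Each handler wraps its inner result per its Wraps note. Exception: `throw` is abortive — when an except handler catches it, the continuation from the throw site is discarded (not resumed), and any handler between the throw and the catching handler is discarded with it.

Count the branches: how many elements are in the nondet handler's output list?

Evaluation trace:
choose[4, 0, 3] @ H4
  branch[0] choose=4:
    emit(54) @ H0 ⇒ out+=54
    H0 returns [54, 4]
    H1 returns [54, 4]
    H2 returns ([54, 4], 9)
    H3 returns ([54, 4], 9)
    H4 returns [([54, 4], 9)]
  branch[1] choose=0:
    emit(54) @ H0 ⇒ out+=54
    H0 returns [54, 0]
    H1 returns [54, 0]
    H2 returns ([54, 0], 9)
    H3 returns ([54, 0], 9)
    H4 returns [([54, 0], 9)]
  branch[2] choose=3:
    emit(54) @ H0 ⇒ out+=54
    H0 returns [54, 3]
    H1 returns [54, 3]
    H2 returns ([54, 3], 9)
    H3 returns ([54, 3], 9)
    H4 returns [([54, 3], 9)]
= [([54, 4], 9), ([54, 0], 9), ([54, 3], 9)]

Answer: 3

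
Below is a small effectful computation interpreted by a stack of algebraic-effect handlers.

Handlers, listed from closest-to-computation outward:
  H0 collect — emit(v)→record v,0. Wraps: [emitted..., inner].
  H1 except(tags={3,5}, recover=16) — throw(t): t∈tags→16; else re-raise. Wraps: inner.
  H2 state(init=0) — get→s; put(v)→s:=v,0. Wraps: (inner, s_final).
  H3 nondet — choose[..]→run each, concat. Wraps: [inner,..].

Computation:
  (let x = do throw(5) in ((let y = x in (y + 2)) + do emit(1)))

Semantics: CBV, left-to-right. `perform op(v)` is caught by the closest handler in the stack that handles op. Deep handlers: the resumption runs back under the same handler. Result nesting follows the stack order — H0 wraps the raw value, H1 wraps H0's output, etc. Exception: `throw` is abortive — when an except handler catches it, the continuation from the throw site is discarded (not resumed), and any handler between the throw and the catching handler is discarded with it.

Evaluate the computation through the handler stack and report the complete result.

Answer: [(16, 0)]

Working:
throw(5) @ H1 caught ⇒ 16
H2 returns (16, 0)
H3 returns [(16, 0)]
= [(16, 0)]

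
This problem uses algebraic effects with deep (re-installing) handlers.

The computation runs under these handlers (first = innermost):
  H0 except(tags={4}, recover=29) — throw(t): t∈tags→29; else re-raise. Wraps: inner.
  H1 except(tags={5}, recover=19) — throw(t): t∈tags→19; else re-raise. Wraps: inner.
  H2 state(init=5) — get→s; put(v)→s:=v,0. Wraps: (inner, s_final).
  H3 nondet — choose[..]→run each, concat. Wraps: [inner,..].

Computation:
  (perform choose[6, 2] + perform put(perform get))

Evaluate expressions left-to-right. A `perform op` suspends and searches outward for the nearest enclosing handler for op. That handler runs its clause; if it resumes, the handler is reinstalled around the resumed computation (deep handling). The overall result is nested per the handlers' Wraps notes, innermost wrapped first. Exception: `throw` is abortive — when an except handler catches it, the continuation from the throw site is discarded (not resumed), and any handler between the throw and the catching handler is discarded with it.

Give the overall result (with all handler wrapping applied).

Answer: [(6, 5), (2, 5)]

Step-by-step:
choose[6, 2] @ H3
  branch[0] choose=6:
    get @ H2 ⇒ 5
    put(5) @ H2 ⇒ s:=5
    H0 returns 6
    H1 returns 6
    H2 returns (6, 5)
    H3 returns [(6, 5)]
  branch[1] choose=2:
    get @ H2 ⇒ 5
    put(5) @ H2 ⇒ s:=5
    H0 returns 2
    H1 returns 2
    H2 returns (2, 5)
    H3 returns [(2, 5)]
= [(6, 5), (2, 5)]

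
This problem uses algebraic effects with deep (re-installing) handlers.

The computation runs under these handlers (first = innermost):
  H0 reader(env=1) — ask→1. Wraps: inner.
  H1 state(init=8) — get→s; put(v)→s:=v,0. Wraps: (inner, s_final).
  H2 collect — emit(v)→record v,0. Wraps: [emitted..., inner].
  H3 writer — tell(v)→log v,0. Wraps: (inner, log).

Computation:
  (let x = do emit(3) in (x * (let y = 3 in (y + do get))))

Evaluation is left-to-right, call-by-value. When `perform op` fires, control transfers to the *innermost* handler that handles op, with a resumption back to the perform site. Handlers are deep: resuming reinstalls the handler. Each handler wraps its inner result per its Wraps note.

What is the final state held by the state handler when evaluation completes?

Step-by-step:
emit(3) @ H2 ⇒ out+=3
get @ H1 ⇒ 8
H0 returns 0
H1 returns (0, 8)
H2 returns [3, (0, 8)]
H3 returns ([3, (0, 8)], ())
= ([3, (0, 8)], ())

Answer: 8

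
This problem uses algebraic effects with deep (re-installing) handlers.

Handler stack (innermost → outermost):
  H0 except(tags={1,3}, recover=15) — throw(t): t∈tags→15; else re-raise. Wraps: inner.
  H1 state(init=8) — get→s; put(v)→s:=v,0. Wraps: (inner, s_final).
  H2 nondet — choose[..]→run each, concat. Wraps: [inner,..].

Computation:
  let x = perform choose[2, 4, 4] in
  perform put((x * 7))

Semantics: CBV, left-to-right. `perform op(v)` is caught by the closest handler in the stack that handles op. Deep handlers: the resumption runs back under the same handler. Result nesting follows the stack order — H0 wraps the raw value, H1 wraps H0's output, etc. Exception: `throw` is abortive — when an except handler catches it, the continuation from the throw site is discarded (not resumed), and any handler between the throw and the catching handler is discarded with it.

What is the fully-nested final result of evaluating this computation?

Working:
choose[2, 4, 4] @ H2
  branch[0] choose=2:
    put(14) @ H1 ⇒ s:=14
    H0 returns 0
    H1 returns (0, 14)
    H2 returns [(0, 14)]
  branch[1] choose=4:
    put(28) @ H1 ⇒ s:=28
    H0 returns 0
    H1 returns (0, 28)
    H2 returns [(0, 28)]
  branch[2] choose=4:
    put(28) @ H1 ⇒ s:=28
    H0 returns 0
    H1 returns (0, 28)
    H2 returns [(0, 28)]
= [(0, 14), (0, 28), (0, 28)]

Answer: [(0, 14), (0, 28), (0, 28)]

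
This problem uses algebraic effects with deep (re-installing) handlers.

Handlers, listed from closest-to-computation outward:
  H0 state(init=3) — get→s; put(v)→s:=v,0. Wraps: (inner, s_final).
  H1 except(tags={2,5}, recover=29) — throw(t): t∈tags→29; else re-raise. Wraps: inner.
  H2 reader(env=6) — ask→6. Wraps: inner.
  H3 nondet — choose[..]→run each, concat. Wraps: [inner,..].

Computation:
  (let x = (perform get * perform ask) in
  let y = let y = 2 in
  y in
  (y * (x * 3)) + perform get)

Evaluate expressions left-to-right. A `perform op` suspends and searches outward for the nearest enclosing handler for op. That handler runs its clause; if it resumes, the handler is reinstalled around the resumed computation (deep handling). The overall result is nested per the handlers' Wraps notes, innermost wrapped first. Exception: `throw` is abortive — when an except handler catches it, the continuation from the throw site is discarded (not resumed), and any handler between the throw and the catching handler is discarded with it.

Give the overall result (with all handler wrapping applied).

Answer: [(111, 3)]

Step-by-step:
get @ H0 ⇒ 3
ask @ H2 ⇒ 6
get @ H0 ⇒ 3
H0 returns (111, 3)
H1 returns (111, 3)
H2 returns (111, 3)
H3 returns [(111, 3)]
= [(111, 3)]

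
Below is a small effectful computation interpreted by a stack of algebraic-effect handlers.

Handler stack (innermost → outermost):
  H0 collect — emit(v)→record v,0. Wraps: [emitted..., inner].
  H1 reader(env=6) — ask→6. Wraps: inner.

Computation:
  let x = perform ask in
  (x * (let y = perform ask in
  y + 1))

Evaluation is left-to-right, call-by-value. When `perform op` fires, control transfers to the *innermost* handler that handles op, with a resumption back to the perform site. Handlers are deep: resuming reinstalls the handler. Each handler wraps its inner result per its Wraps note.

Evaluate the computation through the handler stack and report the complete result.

Evaluation trace:
ask @ H1 ⇒ 6
ask @ H1 ⇒ 6
H0 returns [42]
H1 returns [42]
= [42]

Answer: [42]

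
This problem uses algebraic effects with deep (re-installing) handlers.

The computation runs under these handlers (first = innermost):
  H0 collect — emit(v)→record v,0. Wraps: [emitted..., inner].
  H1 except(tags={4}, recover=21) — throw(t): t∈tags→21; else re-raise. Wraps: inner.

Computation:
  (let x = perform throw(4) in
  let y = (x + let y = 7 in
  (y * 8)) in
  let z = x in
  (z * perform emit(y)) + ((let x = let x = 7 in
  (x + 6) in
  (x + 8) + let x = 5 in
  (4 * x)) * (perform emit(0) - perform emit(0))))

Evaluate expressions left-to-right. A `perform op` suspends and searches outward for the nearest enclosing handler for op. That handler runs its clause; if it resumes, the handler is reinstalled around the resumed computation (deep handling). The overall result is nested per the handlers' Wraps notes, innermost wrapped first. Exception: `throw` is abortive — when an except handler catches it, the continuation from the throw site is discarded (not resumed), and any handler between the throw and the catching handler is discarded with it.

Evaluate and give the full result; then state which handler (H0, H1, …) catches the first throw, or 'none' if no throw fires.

Answer: 21 ; first throw caught by: H1

Evaluation trace:
throw(4) @ H1 caught ⇒ 21
= 21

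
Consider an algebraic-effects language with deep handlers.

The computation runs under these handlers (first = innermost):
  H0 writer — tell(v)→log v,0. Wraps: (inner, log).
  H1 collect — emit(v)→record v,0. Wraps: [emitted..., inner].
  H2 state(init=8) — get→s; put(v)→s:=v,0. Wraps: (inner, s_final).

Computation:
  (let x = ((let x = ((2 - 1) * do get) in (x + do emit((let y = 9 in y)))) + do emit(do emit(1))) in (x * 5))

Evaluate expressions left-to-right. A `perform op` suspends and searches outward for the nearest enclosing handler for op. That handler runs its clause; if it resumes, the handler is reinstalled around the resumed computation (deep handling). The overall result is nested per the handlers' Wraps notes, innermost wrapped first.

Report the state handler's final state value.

Answer: 8

Step-by-step:
get @ H2 ⇒ 8
emit(9) @ H1 ⇒ out+=9
emit(1) @ H1 ⇒ out+=1
emit(0) @ H1 ⇒ out+=0
H0 returns (40, ())
H1 returns [9, 1, 0, (40, ())]
H2 returns ([9, 1, 0, (40, ())], 8)
= ([9, 1, 0, (40, ())], 8)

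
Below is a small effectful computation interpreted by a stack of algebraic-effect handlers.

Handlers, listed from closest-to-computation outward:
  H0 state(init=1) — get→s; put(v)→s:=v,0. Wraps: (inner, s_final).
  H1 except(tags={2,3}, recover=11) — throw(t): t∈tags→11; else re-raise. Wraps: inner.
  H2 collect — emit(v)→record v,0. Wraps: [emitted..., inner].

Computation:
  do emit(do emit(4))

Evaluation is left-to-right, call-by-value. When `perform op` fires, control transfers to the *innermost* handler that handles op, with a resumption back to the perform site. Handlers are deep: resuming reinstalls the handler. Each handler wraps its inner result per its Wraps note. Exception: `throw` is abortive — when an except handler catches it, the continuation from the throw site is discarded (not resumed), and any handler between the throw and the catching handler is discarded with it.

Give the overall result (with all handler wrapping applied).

Working:
emit(4) @ H2 ⇒ out+=4
emit(0) @ H2 ⇒ out+=0
H0 returns (0, 1)
H1 returns (0, 1)
H2 returns [4, 0, (0, 1)]
= [4, 0, (0, 1)]

Answer: [4, 0, (0, 1)]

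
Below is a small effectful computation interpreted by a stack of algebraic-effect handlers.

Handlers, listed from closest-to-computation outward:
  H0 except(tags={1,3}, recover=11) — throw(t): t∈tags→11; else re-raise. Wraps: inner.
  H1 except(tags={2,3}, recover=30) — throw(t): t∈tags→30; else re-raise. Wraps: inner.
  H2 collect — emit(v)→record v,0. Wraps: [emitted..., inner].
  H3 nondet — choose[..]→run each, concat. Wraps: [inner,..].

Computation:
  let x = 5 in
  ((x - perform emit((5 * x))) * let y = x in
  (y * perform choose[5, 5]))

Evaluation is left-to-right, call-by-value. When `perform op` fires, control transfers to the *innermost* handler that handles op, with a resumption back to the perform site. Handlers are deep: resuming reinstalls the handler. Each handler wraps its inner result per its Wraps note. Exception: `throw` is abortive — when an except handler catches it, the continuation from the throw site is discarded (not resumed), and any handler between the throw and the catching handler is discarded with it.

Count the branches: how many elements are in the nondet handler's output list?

Working:
emit(25) @ H2 ⇒ out+=25
choose[5, 5] @ H3
  branch[0] choose=5:
    H0 returns 125
    H1 returns 125
    H2 returns [25, 125]
    H3 returns [[25, 125]]
  branch[1] choose=5:
    H0 returns 125
    H1 returns 125
    H2 returns [25, 125]
    H3 returns [[25, 125]]
= [[25, 125], [25, 125]]

Answer: 2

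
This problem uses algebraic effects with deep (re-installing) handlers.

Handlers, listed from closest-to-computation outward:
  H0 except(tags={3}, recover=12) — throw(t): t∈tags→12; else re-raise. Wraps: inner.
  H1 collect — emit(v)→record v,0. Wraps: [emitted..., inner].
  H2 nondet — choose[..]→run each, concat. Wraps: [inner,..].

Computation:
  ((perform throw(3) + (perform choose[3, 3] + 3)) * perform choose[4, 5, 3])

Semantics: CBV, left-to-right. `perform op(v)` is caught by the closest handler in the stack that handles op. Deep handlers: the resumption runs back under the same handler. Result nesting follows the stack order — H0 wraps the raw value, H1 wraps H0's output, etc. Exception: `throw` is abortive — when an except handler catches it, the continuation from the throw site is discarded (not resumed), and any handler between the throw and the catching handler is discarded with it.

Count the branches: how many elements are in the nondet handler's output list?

Step-by-step:
throw(3) @ H0 caught ⇒ 12
H1 returns [12]
H2 returns [[12]]
= [[12]]

Answer: 1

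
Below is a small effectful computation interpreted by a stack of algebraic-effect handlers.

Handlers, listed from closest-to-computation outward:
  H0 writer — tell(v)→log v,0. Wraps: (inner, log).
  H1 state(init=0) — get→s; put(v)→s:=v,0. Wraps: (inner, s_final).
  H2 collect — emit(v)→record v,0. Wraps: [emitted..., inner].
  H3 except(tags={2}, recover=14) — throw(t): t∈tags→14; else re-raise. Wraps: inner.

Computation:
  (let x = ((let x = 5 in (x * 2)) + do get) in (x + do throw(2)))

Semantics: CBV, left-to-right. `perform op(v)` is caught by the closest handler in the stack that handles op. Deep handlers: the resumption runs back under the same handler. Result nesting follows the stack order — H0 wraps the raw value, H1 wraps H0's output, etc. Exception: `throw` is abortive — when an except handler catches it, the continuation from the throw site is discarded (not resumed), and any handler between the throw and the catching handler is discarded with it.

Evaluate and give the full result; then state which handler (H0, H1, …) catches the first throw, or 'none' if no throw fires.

Answer: 14 ; first throw caught by: H3

Evaluation trace:
get @ H1 ⇒ 0
throw(2) @ H3 caught ⇒ 14
= 14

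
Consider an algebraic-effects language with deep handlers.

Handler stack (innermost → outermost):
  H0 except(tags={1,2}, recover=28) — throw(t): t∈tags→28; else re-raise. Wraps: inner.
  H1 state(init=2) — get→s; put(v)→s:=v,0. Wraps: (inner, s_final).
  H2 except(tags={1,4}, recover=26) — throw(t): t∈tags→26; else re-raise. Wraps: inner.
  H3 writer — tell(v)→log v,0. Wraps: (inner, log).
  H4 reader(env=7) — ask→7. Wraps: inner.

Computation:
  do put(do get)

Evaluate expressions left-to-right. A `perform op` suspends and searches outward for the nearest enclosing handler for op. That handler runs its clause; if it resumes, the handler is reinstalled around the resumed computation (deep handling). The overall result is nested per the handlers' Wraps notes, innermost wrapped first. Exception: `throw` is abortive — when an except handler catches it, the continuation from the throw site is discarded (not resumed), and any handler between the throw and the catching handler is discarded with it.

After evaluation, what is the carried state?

Answer: 2

Step-by-step:
get @ H1 ⇒ 2
put(2) @ H1 ⇒ s:=2
H0 returns 0
H1 returns (0, 2)
H2 returns (0, 2)
H3 returns ((0, 2), ())
H4 returns ((0, 2), ())
= ((0, 2), ())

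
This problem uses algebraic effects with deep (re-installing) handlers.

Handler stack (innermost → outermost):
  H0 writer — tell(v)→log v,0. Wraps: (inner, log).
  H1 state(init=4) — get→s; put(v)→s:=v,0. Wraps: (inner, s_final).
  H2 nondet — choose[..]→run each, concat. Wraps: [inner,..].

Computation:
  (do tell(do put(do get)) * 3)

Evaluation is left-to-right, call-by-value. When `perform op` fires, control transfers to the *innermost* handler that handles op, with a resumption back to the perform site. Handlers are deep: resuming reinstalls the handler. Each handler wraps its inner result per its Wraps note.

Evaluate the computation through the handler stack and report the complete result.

Answer: [((0, (0)), 4)]

Working:
get @ H1 ⇒ 4
put(4) @ H1 ⇒ s:=4
tell(0) @ H0 ⇒ log+=0
H0 returns (0, (0))
H1 returns ((0, (0)), 4)
H2 returns [((0, (0)), 4)]
= [((0, (0)), 4)]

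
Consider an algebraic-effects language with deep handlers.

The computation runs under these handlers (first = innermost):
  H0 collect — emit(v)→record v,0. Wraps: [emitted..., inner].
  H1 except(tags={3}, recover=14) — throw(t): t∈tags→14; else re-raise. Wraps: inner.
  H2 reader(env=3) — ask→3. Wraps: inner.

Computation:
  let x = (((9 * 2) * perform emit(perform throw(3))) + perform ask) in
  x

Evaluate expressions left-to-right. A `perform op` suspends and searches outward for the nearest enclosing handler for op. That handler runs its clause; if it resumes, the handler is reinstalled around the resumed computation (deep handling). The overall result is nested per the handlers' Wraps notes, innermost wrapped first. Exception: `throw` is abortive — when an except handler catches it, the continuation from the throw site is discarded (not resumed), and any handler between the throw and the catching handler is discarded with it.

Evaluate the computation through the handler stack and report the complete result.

Answer: 14

Step-by-step:
throw(3) @ H1 caught ⇒ 14
H2 returns 14
= 14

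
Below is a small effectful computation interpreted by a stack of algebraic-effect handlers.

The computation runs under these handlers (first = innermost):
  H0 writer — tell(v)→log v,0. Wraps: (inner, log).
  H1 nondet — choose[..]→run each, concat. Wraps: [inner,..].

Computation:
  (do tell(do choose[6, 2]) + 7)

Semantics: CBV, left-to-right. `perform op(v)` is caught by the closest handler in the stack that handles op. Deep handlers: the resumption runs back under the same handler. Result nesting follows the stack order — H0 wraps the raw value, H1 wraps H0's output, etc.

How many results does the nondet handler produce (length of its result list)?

Answer: 2

Working:
choose[6, 2] @ H1
  branch[0] choose=6:
    tell(6) @ H0 ⇒ log+=6
    H0 returns (7, (6))
    H1 returns [(7, (6))]
  branch[1] choose=2:
    tell(2) @ H0 ⇒ log+=2
    H0 returns (7, (2))
    H1 returns [(7, (2))]
= [(7, (6)), (7, (2))]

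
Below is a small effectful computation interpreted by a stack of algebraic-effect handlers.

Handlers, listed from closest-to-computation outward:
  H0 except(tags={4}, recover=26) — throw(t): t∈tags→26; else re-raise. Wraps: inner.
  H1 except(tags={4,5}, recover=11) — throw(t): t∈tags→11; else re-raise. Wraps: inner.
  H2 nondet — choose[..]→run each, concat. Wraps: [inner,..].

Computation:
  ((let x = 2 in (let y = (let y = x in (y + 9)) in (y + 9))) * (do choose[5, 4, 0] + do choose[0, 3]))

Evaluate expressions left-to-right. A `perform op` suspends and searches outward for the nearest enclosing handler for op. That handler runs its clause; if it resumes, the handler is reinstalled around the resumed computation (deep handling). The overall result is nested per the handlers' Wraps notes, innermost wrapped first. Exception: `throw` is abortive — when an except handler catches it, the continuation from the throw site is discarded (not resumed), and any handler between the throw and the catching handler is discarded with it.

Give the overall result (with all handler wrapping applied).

Answer: [100, 160, 80, 140, 0, 60]

Step-by-step:
choose[5, 4, 0] @ H2
  branch[0] choose=5:
    choose[0, 3] @ H2
      branch[0] choose=0:
        H0 returns 100
        H1 returns 100
        H2 returns [100]
      branch[1] choose=3:
        H0 returns 160
        H1 returns 160
        H2 returns [160]
  branch[1] choose=4:
    choose[0, 3] @ H2
      branch[0] choose=0:
        H0 returns 80
        H1 returns 80
        H2 returns [80]
      branch[1] choose=3:
        H0 returns 140
        H1 returns 140
        H2 returns [140]
  branch[2] choose=0:
    choose[0, 3] @ H2
      branch[0] choose=0:
        H0 returns 0
        H1 returns 0
        H2 returns [0]
      branch[1] choose=3:
        H0 returns 60
        H1 returns 60
        H2 returns [60]
= [100, 160, 80, 140, 0, 60]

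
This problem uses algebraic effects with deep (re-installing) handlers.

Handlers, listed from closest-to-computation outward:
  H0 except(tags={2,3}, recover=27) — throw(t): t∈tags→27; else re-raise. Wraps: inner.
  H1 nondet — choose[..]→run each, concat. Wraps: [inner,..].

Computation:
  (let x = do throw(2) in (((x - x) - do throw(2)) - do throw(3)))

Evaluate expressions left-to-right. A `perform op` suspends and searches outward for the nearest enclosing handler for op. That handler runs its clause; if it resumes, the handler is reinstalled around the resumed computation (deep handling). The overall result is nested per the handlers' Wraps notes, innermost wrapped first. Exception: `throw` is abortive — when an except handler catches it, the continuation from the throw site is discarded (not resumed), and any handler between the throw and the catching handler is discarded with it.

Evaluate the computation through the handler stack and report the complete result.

Evaluation trace:
throw(2) @ H0 caught ⇒ 27
H1 returns [27]
= [27]

Answer: [27]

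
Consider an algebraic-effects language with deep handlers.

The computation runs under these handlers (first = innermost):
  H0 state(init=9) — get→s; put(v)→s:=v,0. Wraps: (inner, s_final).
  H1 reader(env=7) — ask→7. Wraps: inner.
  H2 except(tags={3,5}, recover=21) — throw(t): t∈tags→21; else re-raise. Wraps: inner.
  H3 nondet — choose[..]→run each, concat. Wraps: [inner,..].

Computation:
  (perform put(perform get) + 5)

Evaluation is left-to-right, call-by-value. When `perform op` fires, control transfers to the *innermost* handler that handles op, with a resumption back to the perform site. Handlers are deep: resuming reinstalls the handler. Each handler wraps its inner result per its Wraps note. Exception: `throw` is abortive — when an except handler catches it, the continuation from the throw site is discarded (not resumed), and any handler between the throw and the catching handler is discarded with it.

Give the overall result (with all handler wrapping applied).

Step-by-step:
get @ H0 ⇒ 9
put(9) @ H0 ⇒ s:=9
H0 returns (5, 9)
H1 returns (5, 9)
H2 returns (5, 9)
H3 returns [(5, 9)]
= [(5, 9)]

Answer: [(5, 9)]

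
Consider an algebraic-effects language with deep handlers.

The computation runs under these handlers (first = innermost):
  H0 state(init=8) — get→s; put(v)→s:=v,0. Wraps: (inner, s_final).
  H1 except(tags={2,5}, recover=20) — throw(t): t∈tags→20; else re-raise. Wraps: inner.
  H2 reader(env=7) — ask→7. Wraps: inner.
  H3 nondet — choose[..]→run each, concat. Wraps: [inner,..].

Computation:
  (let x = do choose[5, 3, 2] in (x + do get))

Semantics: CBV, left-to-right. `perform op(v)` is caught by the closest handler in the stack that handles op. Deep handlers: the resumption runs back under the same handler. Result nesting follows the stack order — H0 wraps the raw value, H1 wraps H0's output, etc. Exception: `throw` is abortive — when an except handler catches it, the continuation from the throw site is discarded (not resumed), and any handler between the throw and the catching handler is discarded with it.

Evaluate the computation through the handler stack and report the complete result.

Step-by-step:
choose[5, 3, 2] @ H3
  branch[0] choose=5:
    get @ H0 ⇒ 8
    H0 returns (13, 8)
    H1 returns (13, 8)
    H2 returns (13, 8)
    H3 returns [(13, 8)]
  branch[1] choose=3:
    get @ H0 ⇒ 8
    H0 returns (11, 8)
    H1 returns (11, 8)
    H2 returns (11, 8)
    H3 returns [(11, 8)]
  branch[2] choose=2:
    get @ H0 ⇒ 8
    H0 returns (10, 8)
    H1 returns (10, 8)
    H2 returns (10, 8)
    H3 returns [(10, 8)]
= [(13, 8), (11, 8), (10, 8)]

Answer: [(13, 8), (11, 8), (10, 8)]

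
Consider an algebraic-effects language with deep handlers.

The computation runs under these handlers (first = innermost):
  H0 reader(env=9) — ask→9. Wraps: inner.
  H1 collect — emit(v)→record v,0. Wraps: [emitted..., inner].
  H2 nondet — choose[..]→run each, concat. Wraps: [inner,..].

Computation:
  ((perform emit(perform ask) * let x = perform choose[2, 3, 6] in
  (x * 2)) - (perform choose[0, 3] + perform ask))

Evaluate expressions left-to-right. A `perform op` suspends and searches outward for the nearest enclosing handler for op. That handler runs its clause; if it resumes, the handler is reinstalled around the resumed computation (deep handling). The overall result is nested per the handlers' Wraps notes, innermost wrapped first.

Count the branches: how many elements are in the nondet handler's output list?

Answer: 6

Step-by-step:
ask @ H0 ⇒ 9
emit(9) @ H1 ⇒ out+=9
choose[2, 3, 6] @ H2
  branch[0] choose=2:
    choose[0, 3] @ H2
      branch[0] choose=0:
        ask @ H0 ⇒ 9
        H0 returns -9
        H1 returns [9, -9]
        H2 returns [[9, -9]]
      branch[1] choose=3:
        ask @ H0 ⇒ 9
        H0 returns -12
        H1 returns [9, -12]
        H2 returns [[9, -12]]
  branch[1] choose=3:
    choose[0, 3] @ H2
      branch[0] choose=0:
        ask @ H0 ⇒ 9
        H0 returns -9
        H1 returns [9, -9]
        H2 returns [[9, -9]]
      branch[1] choose=3:
        ask @ H0 ⇒ 9
        H0 returns -12
        H1 returns [9, -12]
        H2 returns [[9, -12]]
  branch[2] choose=6:
    choose[0, 3] @ H2
      branch[0] choose=0:
        ask @ H0 ⇒ 9
        H0 returns -9
        H1 returns [9, -9]
        H2 returns [[9, -9]]
      branch[1] choose=3:
        ask @ H0 ⇒ 9
        H0 returns -12
        H1 returns [9, -12]
        H2 returns [[9, -12]]
= [[9, -9], [9, -12], [9, -9], [9, -12], [9, -9], [9, -12]]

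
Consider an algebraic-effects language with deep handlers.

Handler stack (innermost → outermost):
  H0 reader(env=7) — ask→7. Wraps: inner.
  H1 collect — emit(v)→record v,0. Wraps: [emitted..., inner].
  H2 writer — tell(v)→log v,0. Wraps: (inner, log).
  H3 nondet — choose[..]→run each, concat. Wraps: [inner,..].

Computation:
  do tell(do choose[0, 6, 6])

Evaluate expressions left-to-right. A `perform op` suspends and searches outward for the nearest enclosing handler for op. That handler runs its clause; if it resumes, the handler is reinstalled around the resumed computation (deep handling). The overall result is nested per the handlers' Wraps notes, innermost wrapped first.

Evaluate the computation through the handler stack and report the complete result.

Working:
choose[0, 6, 6] @ H3
  branch[0] choose=0:
    tell(0) @ H2 ⇒ log+=0
    H0 returns 0
    H1 returns [0]
    H2 returns ([0], (0))
    H3 returns [([0], (0))]
  branch[1] choose=6:
    tell(6) @ H2 ⇒ log+=6
    H0 returns 0
    H1 returns [0]
    H2 returns ([0], (6))
    H3 returns [([0], (6))]
  branch[2] choose=6:
    tell(6) @ H2 ⇒ log+=6
    H0 returns 0
    H1 returns [0]
    H2 returns ([0], (6))
    H3 returns [([0], (6))]
= [([0], (0)), ([0], (6)), ([0], (6))]

Answer: [([0], (0)), ([0], (6)), ([0], (6))]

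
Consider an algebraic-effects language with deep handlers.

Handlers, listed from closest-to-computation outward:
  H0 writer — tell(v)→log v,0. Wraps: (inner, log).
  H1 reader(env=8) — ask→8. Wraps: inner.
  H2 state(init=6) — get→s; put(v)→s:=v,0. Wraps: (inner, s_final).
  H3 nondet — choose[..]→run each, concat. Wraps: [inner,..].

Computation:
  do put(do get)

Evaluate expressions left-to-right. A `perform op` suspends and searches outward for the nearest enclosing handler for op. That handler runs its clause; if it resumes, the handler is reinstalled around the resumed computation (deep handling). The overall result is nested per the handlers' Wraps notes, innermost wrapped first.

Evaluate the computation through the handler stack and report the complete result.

Answer: [((0, ()), 6)]

Evaluation trace:
get @ H2 ⇒ 6
put(6) @ H2 ⇒ s:=6
H0 returns (0, ())
H1 returns (0, ())
H2 returns ((0, ()), 6)
H3 returns [((0, ()), 6)]
= [((0, ()), 6)]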